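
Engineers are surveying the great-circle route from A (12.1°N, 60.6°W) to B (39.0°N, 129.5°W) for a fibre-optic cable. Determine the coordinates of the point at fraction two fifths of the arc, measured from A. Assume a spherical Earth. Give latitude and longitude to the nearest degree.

≈ (27°N, 84°W)

The haversine formula gives a central angle δ ≈ 1.153 rad (66.1°) between the endpoints.
Interpolate at f = 2/5 with slerp weights a = sin((1−f)δ)/sin δ ≈ 0.698, b = sin(fδ)/sin δ ≈ 0.487.
p = a·p₁ + b·p₂ ≈ (0.094, -0.887, 0.453); φ = arcsin(p_z) ≈ 26.92°, λ = atan2(p_y, p_x) ≈ -83.93°.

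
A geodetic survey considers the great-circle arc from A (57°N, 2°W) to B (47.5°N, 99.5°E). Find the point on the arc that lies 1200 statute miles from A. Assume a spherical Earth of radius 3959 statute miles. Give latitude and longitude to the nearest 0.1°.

≈ (64.2°N, 30.8°E)

From cos δ = sin φ₁ sin φ₂ + cos φ₁ cos φ₂ cos Δλ, the central angle is δ ≈ 0.994 rad (57.0°). The total great-circle distance is δ·R ≈ 0.994 × 3959 ≈ 3937 mi, so the target fraction is f = 1200/3937 ≈ 0.305.
Interpolate at f ≈ 0.305 with slerp weights a = sin((1−f)δ)/sin δ ≈ 0.760, b = sin(fδ)/sin δ ≈ 0.356.
p = a·p₁ + b·p₂ ≈ (0.374, 0.223, 0.900); φ = arcsin(p_z) ≈ 64.18°, λ = atan2(p_y, p_x) ≈ 30.76°.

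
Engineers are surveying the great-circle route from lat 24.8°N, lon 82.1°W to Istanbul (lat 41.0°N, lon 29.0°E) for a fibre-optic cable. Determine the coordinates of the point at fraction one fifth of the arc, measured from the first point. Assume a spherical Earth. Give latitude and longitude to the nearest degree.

≈ lat 37°N, lon 67°W

From cos δ = sin φ₁ sin φ₂ + cos φ₁ cos φ₂ cos Δλ, the central angle is δ ≈ 1.542 rad (88.4°).
Interpolate at f = 1/5 with slerp weights a = sin((1−f)δ)/sin δ ≈ 0.944, b = sin(fδ)/sin δ ≈ 0.304.
p = a·p₁ + b·p₂ ≈ (0.318, -0.738, 0.595); φ = arcsin(p_z) ≈ 36.53°, λ = atan2(p_y, p_x) ≈ -66.67°.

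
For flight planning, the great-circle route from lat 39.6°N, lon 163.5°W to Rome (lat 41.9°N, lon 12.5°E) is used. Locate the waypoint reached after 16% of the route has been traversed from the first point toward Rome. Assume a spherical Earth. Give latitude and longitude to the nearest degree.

From cos δ = sin φ₁ sin φ₂ + cos φ₁ cos φ₂ cos Δλ, the central angle is δ ≈ 1.718 rad (98.4°).
Interpolate at f = 0.16 with slerp weights a = sin((1−f)δ)/sin δ ≈ 1.003, b = sin(fδ)/sin δ ≈ 0.274.
p = a·p₁ + b·p₂ ≈ (-0.541, -0.175, 0.822); φ = arcsin(p_z) ≈ 55.32°, λ = atan2(p_y, p_x) ≈ -162.07°.

≈ lat 55°N, lon 162°W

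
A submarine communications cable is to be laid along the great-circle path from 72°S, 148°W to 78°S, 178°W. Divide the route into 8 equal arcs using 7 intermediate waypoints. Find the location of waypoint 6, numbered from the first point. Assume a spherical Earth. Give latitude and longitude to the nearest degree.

Convert each endpoint to a unit vector on the sphere (x = cos φ cos λ, y = cos φ sin λ, z = sin φ).
The central angle between the endpoints is δ = arccos(p₁·p₂) ≈ 0.168 rad (9.6°).
Interpolate at f = 6/8 with slerp weights a = sin((1−f)δ)/sin δ ≈ 0.251, b = sin(fδ)/sin δ ≈ 0.752.
p = a·p₁ + b·p₂ ≈ (-0.222, -0.047, -0.974); φ = arcsin(p_z) ≈ -76.89°, λ = atan2(p_y, p_x) ≈ -168.15°.

≈ 77°S, 168°W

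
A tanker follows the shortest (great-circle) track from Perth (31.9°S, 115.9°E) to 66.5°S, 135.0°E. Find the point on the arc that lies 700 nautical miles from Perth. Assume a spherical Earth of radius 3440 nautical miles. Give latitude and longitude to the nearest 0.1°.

From cos δ = sin φ₁ sin φ₂ + cos φ₁ cos φ₂ cos Δλ, the central angle is δ ≈ 0.636 rad (36.4°). The total great-circle distance is δ·R ≈ 0.636 × 3440 ≈ 2188 nmi, so the target fraction is f = 700/2188 ≈ 0.320.
Interpolate at f ≈ 0.320 with slerp weights a = sin((1−f)δ)/sin δ ≈ 0.706, b = sin(fδ)/sin δ ≈ 0.340.
p = a·p₁ + b·p₂ ≈ (-0.358, 0.635, -0.685); φ = arcsin(p_z) ≈ -43.23°, λ = atan2(p_y, p_x) ≈ 119.39°.

≈ 43.2°S, 119.4°E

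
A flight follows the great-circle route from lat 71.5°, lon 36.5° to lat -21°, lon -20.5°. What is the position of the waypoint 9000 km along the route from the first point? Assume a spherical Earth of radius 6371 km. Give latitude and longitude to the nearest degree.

≈ lat -2°, lon -15°

Convert each endpoint to a unit vector on the sphere (x = cos φ cos λ, y = cos φ sin λ, z = sin φ).
The central angle between the endpoints is δ = arccos(p₁·p₂) ≈ 1.750 rad (100.3°). The total great-circle distance is δ·R ≈ 1.750 × 6371 ≈ 11151 km, so the target fraction is f = 9000/11151 ≈ 0.807.
Interpolate at f ≈ 0.807 with slerp weights a = sin((1−f)δ)/sin δ ≈ 0.337, b = sin(fδ)/sin δ ≈ 1.004.
p = a·p₁ + b·p₂ ≈ (0.964, -0.265, -0.040); φ = arcsin(p_z) ≈ -2.32°, λ = atan2(p_y, p_x) ≈ -15.36°.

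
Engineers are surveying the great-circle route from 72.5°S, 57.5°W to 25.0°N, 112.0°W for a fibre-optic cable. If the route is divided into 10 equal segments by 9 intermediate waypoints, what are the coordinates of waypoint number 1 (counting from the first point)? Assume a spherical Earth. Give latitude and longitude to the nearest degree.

≈ 65°S, 76°W

Write both endpoints as unit vectors p₁, p₂ with components (cos φ cos λ, cos φ sin λ, sin φ).
The central angle between the endpoints is δ = arccos(p₁·p₂) ≈ 1.818 rad (104.2°).
Interpolate at f = 1/10 with slerp weights a = sin((1−f)δ)/sin δ ≈ 1.029, b = sin(fδ)/sin δ ≈ 0.186.
p = a·p₁ + b·p₂ ≈ (0.103, -0.418, -0.903); φ = arcsin(p_z) ≈ -64.52°, λ = atan2(p_y, p_x) ≈ -76.15°.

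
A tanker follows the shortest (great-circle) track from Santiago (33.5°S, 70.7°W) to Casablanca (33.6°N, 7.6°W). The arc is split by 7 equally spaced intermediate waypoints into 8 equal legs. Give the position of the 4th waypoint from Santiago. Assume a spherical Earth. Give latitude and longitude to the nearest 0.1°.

≈ 0.1°N, 39.2°W

Convert each endpoint to a unit vector on the sphere (x = cos φ cos λ, y = cos φ sin λ, z = sin φ).
The central angle between the endpoints is δ = arccos(p₁·p₂) ≈ 1.562 rad (89.5°).
Interpolate at f = 4/8 with slerp weights a = sin((1−f)δ)/sin δ ≈ 0.704, b = sin(fδ)/sin δ ≈ 0.704.
p = a·p₁ + b·p₂ ≈ (0.775, -0.632, 0.001); φ = arcsin(p_z) ≈ 0.06°, λ = atan2(p_y, p_x) ≈ -39.17°.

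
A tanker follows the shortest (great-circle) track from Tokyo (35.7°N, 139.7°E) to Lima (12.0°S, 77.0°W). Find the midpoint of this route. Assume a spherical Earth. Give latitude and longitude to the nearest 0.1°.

≈ (32.7°N, 133.0°W)

The haversine formula gives a central angle δ ≈ 2.431 rad (139.3°) between the endpoints.
Interpolate at f = 1/2 with slerp weights a = sin((1−f)δ)/sin δ ≈ 1.438, b = sin(fδ)/sin δ ≈ 1.438.
p = a·p₁ + b·p₂ ≈ (-0.574, -0.615, 0.540); φ = arcsin(p_z) ≈ 32.69°, λ = atan2(p_y, p_x) ≈ -133.03°.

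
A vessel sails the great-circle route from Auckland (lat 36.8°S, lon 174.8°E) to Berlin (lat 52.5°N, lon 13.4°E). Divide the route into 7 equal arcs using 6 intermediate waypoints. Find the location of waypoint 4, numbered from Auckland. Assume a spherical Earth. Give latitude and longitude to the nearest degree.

≈ lat 43°N, lon 126°E

Write both endpoints as unit vectors p₁, p₂ with components (cos φ cos λ, cos φ sin λ, sin φ).
The central angle between the endpoints is δ = arccos(p₁·p₂) ≈ 2.785 rad (159.6°).
Interpolate at f = 4/7 with slerp weights a = sin((1−f)δ)/sin δ ≈ 2.666, b = sin(fδ)/sin δ ≈ 2.867.
p = a·p₁ + b·p₂ ≈ (-0.428, 0.598, 0.677); φ = arcsin(p_z) ≈ 42.65°, λ = atan2(p_y, p_x) ≈ 125.61°.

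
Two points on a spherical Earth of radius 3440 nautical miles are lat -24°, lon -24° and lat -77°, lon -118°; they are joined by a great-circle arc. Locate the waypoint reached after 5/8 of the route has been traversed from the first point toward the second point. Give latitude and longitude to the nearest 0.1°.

≈ lat -63.7°, lon -45.6°

Convert each endpoint to a unit vector on the sphere (x = cos φ cos λ, y = cos φ sin λ, z = sin φ).
The central angle between the endpoints is δ = arccos(p₁·p₂) ≈ 1.179 rad (67.5°).
Interpolate at f = 5/8 with slerp weights a = sin((1−f)δ)/sin δ ≈ 0.463, b = sin(fδ)/sin δ ≈ 0.727.
p = a·p₁ + b·p₂ ≈ (0.310, -0.316, -0.897); φ = arcsin(p_z) ≈ -63.73°, λ = atan2(p_y, p_x) ≈ -45.63°.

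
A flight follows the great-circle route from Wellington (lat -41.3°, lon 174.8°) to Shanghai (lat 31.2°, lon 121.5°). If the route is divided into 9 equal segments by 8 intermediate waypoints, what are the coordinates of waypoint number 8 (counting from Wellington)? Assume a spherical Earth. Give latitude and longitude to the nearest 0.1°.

≈ lat 23.3°, lon 127.9°

The haversine formula gives a central angle δ ≈ 1.529 rad (87.6°) between the endpoints.
Interpolate at f = 8/9 with slerp weights a = sin((1−f)δ)/sin δ ≈ 0.169, b = sin(fδ)/sin δ ≈ 0.978.
p = a·p₁ + b·p₂ ≈ (-0.564, 0.725, 0.395); φ = arcsin(p_z) ≈ 23.28°, λ = atan2(p_y, p_x) ≈ 127.87°.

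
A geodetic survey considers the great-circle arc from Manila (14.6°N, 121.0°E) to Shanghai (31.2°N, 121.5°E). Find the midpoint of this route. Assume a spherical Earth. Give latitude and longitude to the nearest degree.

Convert each endpoint to a unit vector on the sphere (x = cos φ cos λ, y = cos φ sin λ, z = sin φ).
The central angle between the endpoints is δ = arccos(p₁·p₂) ≈ 0.290 rad (16.6°).
Interpolate at f = 1/2 with slerp weights a = sin((1−f)δ)/sin δ ≈ 0.505, b = sin(fδ)/sin δ ≈ 0.505.
p = a·p₁ + b·p₂ ≈ (-0.478, 0.788, 0.389); φ = arcsin(p_z) ≈ 22.90°, λ = atan2(p_y, p_x) ≈ 121.23°.

≈ (23°N, 121°E)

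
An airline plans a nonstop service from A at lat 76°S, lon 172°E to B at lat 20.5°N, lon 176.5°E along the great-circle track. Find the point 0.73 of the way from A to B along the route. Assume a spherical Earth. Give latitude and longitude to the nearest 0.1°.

≈ lat 5.6°S, lon 176.0°E

From cos δ = sin φ₁ sin φ₂ + cos φ₁ cos φ₂ cos Δλ, the central angle is δ ≈ 1.685 rad (96.5°).
Interpolate at f = 0.73 with slerp weights a = sin((1−f)δ)/sin δ ≈ 0.442, b = sin(fδ)/sin δ ≈ 0.949.
p = a·p₁ + b·p₂ ≈ (-0.993, 0.069, -0.097); φ = arcsin(p_z) ≈ -5.56°, λ = atan2(p_y, p_x) ≈ 176.02°.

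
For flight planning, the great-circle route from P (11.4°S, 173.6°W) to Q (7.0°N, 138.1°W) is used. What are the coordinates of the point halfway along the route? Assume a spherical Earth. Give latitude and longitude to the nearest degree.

The haversine formula gives a central angle δ ≈ 0.695 rad (39.8°) between the endpoints.
Interpolate at f = 1/2 with slerp weights a = sin((1−f)δ)/sin δ ≈ 0.532, b = sin(fδ)/sin δ ≈ 0.532.
p = a·p₁ + b·p₂ ≈ (-0.911, -0.411, -0.040); φ = arcsin(p_z) ≈ -2.31°, λ = atan2(p_y, p_x) ≈ -155.74°.

≈ (2°S, 156°W)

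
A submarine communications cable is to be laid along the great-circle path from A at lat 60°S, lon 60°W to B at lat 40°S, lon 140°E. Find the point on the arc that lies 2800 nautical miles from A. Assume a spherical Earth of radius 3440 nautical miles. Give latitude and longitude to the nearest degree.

≈ lat 71°S, lon 156°E

The haversine formula gives a central angle δ ≈ 1.373 rad (78.7°) between the endpoints. The total great-circle distance is δ·R ≈ 1.373 × 3440 ≈ 4722 nmi, so the target fraction is f = 2800/4722 ≈ 0.593.
Interpolate at f ≈ 0.593 with slerp weights a = sin((1−f)δ)/sin δ ≈ 0.541, b = sin(fδ)/sin δ ≈ 0.742.
p = a·p₁ + b·p₂ ≈ (-0.300, 0.131, -0.945); φ = arcsin(p_z) ≈ -70.90°, λ = atan2(p_y, p_x) ≈ 156.41°.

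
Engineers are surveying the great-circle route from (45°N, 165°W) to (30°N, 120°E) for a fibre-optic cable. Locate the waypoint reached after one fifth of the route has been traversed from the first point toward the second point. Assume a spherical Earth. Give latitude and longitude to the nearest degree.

Write both endpoints as unit vectors p₁, p₂ with components (cos φ cos λ, cos φ sin λ, sin φ).
The central angle between the endpoints is δ = arccos(p₁·p₂) ≈ 1.033 rad (59.2°).
Interpolate at f = 1/5 with slerp weights a = sin((1−f)δ)/sin δ ≈ 0.856, b = sin(fδ)/sin δ ≈ 0.239.
p = a·p₁ + b·p₂ ≈ (-0.688, 0.022, 0.725); φ = arcsin(p_z) ≈ 46.47°, λ = atan2(p_y, p_x) ≈ 178.13°.

≈ (46°N, 178°E)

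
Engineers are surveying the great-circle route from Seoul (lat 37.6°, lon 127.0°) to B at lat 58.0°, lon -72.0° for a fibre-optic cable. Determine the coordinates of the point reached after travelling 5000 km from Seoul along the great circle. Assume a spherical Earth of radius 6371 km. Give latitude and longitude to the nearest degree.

≈ lat 79°, lon 169°

Convert each endpoint to a unit vector on the sphere (x = cos φ cos λ, y = cos φ sin λ, z = sin φ).
The central angle between the endpoints is δ = arccos(p₁·p₂) ≈ 1.450 rad (83.1°). The total great-circle distance is δ·R ≈ 1.450 × 6371 ≈ 9238 km, so the target fraction is f = 5000/9238 ≈ 0.541.
Interpolate at f ≈ 0.541 with slerp weights a = sin((1−f)δ)/sin δ ≈ 0.622, b = sin(fδ)/sin δ ≈ 0.712.
p = a·p₁ + b·p₂ ≈ (-0.180, 0.035, 0.983); φ = arcsin(p_z) ≈ 79.44°, λ = atan2(p_y, p_x) ≈ 169.10°.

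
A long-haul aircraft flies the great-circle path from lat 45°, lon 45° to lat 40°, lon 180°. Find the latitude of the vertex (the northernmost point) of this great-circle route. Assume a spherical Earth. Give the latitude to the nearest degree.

≈ 67°

The great circle lies in the plane with unit normal n̂ = (p₁ × p₂)/|p₁ × p₂|.
Here n̂_z ≈ +0.384; the vertex latitude is φ_max = arccos|n̂_z| ≈ 67.4°.
Check via Clairaut: cos φ_max = |cos φ₁| · sin C = cos(45.0°)·sin(32.9°) ≈ 0.384, again giving ≈ 67.4°.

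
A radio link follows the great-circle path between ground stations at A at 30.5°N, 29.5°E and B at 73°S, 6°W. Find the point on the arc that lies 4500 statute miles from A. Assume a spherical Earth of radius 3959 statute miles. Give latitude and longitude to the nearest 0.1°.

≈ 33.8°S, 18.4°E

The haversine formula gives a central angle δ ≈ 1.855 rad (106.3°) between the endpoints. The total great-circle distance is δ·R ≈ 1.855 × 3959 ≈ 7343 mi, so the target fraction is f = 4500/7343 ≈ 0.613.
Interpolate at f ≈ 0.613 with slerp weights a = sin((1−f)δ)/sin δ ≈ 0.686, b = sin(fδ)/sin δ ≈ 0.945.
p = a·p₁ + b·p₂ ≈ (0.789, 0.262, -0.556); φ = arcsin(p_z) ≈ -33.77°, λ = atan2(p_y, p_x) ≈ 18.37°.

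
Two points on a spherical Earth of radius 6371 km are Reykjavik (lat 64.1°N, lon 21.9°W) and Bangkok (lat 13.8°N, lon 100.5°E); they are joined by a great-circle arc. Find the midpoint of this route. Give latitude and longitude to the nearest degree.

Convert each endpoint to a unit vector on the sphere (x = cos φ cos λ, y = cos φ sin λ, z = sin φ).
The central angle between the endpoints is δ = arccos(p₁·p₂) ≈ 1.584 rad (90.7°).
Interpolate at f = 1/2 with slerp weights a = sin((1−f)δ)/sin δ ≈ 0.712, b = sin(fδ)/sin δ ≈ 0.712.
p = a·p₁ + b·p₂ ≈ (0.162, 0.564, 0.810); φ = arcsin(p_z) ≈ 54.09°, λ = atan2(p_y, p_x) ≈ 73.92°.

≈ lat 54°N, lon 74°E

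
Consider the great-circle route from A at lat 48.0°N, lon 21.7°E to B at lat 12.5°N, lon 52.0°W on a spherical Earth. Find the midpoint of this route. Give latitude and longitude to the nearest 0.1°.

≈ lat 35.8°N, lon 23.1°W

Write both endpoints as unit vectors p₁, p₂ with components (cos φ cos λ, cos φ sin λ, sin φ).
The central angle between the endpoints is δ = arccos(p₁·p₂) ≈ 1.219 rad (69.9°).
Interpolate at f = 1/2 with slerp weights a = sin((1−f)δ)/sin δ ≈ 0.610, b = sin(fδ)/sin δ ≈ 0.610.
p = a·p₁ + b·p₂ ≈ (0.746, -0.318, 0.585); φ = arcsin(p_z) ≈ 35.82°, λ = atan2(p_y, p_x) ≈ -23.11°.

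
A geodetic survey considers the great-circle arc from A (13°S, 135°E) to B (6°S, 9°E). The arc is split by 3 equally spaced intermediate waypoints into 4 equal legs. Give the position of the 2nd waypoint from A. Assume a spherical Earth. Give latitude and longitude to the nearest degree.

The haversine formula gives a central angle δ ≈ 2.148 rad (123.1°) between the endpoints.
Interpolate at f = 2/4 with slerp weights a = sin((1−f)δ)/sin δ ≈ 1.050, b = sin(fδ)/sin δ ≈ 1.050.
p = a·p₁ + b·p₂ ≈ (0.308, 0.886, -0.346); φ = arcsin(p_z) ≈ -20.23°, λ = atan2(p_y, p_x) ≈ 70.85°.

≈ (20°S, 71°E)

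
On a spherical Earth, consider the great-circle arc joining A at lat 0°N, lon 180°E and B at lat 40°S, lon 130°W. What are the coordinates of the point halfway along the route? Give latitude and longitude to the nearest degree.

From cos δ = sin φ₁ sin φ₂ + cos φ₁ cos φ₂ cos Δλ, the central angle is δ ≈ 1.056 rad (60.5°).
Interpolate at f = 1/2 with slerp weights a = sin((1−f)δ)/sin δ ≈ 0.579, b = sin(fδ)/sin δ ≈ 0.579.
p = a·p₁ + b·p₂ ≈ (-0.864, -0.340, -0.372); φ = arcsin(p_z) ≈ -21.84°, λ = atan2(p_y, p_x) ≈ -158.53°.

≈ lat 22°S, lon 159°W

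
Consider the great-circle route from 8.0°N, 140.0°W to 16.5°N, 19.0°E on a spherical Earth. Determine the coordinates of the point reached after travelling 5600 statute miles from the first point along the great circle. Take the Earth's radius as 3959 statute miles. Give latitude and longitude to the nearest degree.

From cos δ = sin φ₁ sin φ₂ + cos φ₁ cos φ₂ cos Δλ, the central angle is δ ≈ 2.581 rad (147.9°). The total great-circle distance is δ·R ≈ 2.581 × 3959 ≈ 10218 mi, so the target fraction is f = 5600/10218 ≈ 0.548.
Interpolate at f ≈ 0.548 with slerp weights a = sin((1−f)δ)/sin δ ≈ 1.729, b = sin(fδ)/sin δ ≈ 1.858.
p = a·p₁ + b·p₂ ≈ (0.373, -0.521, 0.768); φ = arcsin(p_z) ≈ 50.19°, λ = atan2(p_y, p_x) ≈ -54.41°.

≈ 50°N, 54°W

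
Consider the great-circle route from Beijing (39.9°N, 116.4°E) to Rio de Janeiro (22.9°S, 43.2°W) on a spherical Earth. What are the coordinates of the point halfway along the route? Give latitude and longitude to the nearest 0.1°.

≈ 37.0°N, 9.7°E

Write both endpoints as unit vectors p₁, p₂ with components (cos φ cos λ, cos φ sin λ, sin φ).
The central angle between the endpoints is δ = arccos(p₁·p₂) ≈ 2.719 rad (155.8°).
Interpolate at f = 1/2 with slerp weights a = sin((1−f)δ)/sin δ ≈ 2.383, b = sin(fδ)/sin δ ≈ 2.383.
p = a·p₁ + b·p₂ ≈ (0.787, 0.135, 0.601); φ = arcsin(p_z) ≈ 36.97°, λ = atan2(p_y, p_x) ≈ 9.71°.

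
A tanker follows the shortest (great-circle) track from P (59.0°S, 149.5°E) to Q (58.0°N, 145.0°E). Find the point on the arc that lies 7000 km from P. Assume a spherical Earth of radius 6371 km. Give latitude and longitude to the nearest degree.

Write both endpoints as unit vectors p₁, p₂ with components (cos φ cos λ, cos φ sin λ, sin φ).
The central angle between the endpoints is δ = arccos(p₁·p₂) ≈ 2.043 rad (117.1°). The total great-circle distance is δ·R ≈ 2.043 × 6371 ≈ 13016 km, so the target fraction is f = 7000/13016 ≈ 0.538.
Interpolate at f ≈ 0.538 with slerp weights a = sin((1−f)δ)/sin δ ≈ 0.910, b = sin(fδ)/sin δ ≈ 1.000.
p = a·p₁ + b·p₂ ≈ (-0.838, 0.542, 0.068); φ = arcsin(p_z) ≈ 3.92°, λ = atan2(p_y, p_x) ≈ 147.11°.

≈ (4°N, 147°E)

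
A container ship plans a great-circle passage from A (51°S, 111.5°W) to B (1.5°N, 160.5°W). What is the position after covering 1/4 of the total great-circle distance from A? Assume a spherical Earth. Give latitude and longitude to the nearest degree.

Write both endpoints as unit vectors p₁, p₂ with components (cos φ cos λ, cos φ sin λ, sin φ).
The central angle between the endpoints is δ = arccos(p₁·p₂) ≈ 1.168 rad (66.9°).
Interpolate at f = 1/4 with slerp weights a = sin((1−f)δ)/sin δ ≈ 0.835, b = sin(fδ)/sin δ ≈ 0.313.
p = a·p₁ + b·p₂ ≈ (-0.487, -0.593, -0.641); φ = arcsin(p_z) ≈ -39.84°, λ = atan2(p_y, p_x) ≈ -129.40°.

≈ (40°S, 129°W)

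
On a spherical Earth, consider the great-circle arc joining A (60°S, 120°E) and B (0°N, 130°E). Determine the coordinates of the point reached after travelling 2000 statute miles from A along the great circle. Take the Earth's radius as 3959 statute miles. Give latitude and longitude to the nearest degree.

Write both endpoints as unit vectors p₁, p₂ with components (cos φ cos λ, cos φ sin λ, sin φ).
The central angle between the endpoints is δ = arccos(p₁·p₂) ≈ 1.056 rad (60.5°). The total great-circle distance is δ·R ≈ 1.056 × 3959 ≈ 4180 mi, so the target fraction is f = 2000/4180 ≈ 0.478.
Interpolate at f ≈ 0.478 with slerp weights a = sin((1−f)δ)/sin δ ≈ 0.601, b = sin(fδ)/sin δ ≈ 0.556.
p = a·p₁ + b·p₂ ≈ (-0.508, 0.686, -0.521); φ = arcsin(p_z) ≈ -31.38°, λ = atan2(p_y, p_x) ≈ 126.49°.

≈ (31°S, 126°E)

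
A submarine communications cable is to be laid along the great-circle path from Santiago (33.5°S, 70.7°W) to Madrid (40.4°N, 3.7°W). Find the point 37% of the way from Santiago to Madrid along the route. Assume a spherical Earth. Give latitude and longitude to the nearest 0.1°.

Write both endpoints as unit vectors p₁, p₂ with components (cos φ cos λ, cos φ sin λ, sin φ).
The central angle between the endpoints is δ = arccos(p₁·p₂) ≈ 1.681 rad (96.3°).
Interpolate at f = 0.37 with slerp weights a = sin((1−f)δ)/sin δ ≈ 0.877, b = sin(fδ)/sin δ ≈ 0.586.
p = a·p₁ + b·p₂ ≈ (0.687, -0.719, -0.104); φ = arcsin(p_z) ≈ -5.98°, λ = atan2(p_y, p_x) ≈ -46.30°.

≈ 6.0°S, 46.3°W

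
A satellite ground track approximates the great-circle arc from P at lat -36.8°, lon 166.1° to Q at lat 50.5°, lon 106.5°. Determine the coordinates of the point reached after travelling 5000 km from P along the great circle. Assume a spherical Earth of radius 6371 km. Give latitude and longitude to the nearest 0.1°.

≈ lat 2.6°, lon 142.7°

Write both endpoints as unit vectors p₁, p₂ with components (cos φ cos λ, cos φ sin λ, sin φ).
The central angle between the endpoints is δ = arccos(p₁·p₂) ≈ 1.777 rad (101.8°). The total great-circle distance is δ·R ≈ 1.777 × 6371 ≈ 11320 km, so the target fraction is f = 5000/11320 ≈ 0.442.
Interpolate at f ≈ 0.442 with slerp weights a = sin((1−f)δ)/sin δ ≈ 0.855, b = sin(fδ)/sin δ ≈ 0.722.
p = a·p₁ + b·p₂ ≈ (-0.795, 0.605, 0.045); φ = arcsin(p_z) ≈ 2.57°, λ = atan2(p_y, p_x) ≈ 142.74°.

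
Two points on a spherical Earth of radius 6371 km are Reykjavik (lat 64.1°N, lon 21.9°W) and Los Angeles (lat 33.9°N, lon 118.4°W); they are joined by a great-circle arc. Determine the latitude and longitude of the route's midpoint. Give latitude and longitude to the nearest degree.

Convert each endpoint to a unit vector on the sphere (x = cos φ cos λ, y = cos φ sin λ, z = sin φ).
The central angle between the endpoints is δ = arccos(p₁·p₂) ≈ 1.092 rad (62.6°).
Interpolate at f = 1/2 with slerp weights a = sin((1−f)δ)/sin δ ≈ 0.585, b = sin(fδ)/sin δ ≈ 0.585.
p = a·p₁ + b·p₂ ≈ (0.006, -0.522, 0.853); φ = arcsin(p_z) ≈ 58.50°, λ = atan2(p_y, p_x) ≈ -89.33°.

≈ lat 58°N, lon 89°W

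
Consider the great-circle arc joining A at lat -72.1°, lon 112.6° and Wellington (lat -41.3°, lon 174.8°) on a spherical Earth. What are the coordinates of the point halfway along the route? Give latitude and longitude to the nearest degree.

Convert each endpoint to a unit vector on the sphere (x = cos φ cos λ, y = cos φ sin λ, z = sin φ).
The central angle between the endpoints is δ = arccos(p₁·p₂) ≈ 0.744 rad (42.6°).
Interpolate at f = 1/2 with slerp weights a = sin((1−f)δ)/sin δ ≈ 0.537, b = sin(fδ)/sin δ ≈ 0.537.
p = a·p₁ + b·p₂ ≈ (-0.465, 0.189, -0.865); φ = arcsin(p_z) ≈ -59.88°, λ = atan2(p_y, p_x) ≈ 157.90°.

≈ lat -60°, lon 158°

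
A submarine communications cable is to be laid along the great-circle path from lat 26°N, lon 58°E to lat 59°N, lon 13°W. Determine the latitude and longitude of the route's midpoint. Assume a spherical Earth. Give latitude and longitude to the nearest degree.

≈ lat 48°N, lon 33°E

Write both endpoints as unit vectors p₁, p₂ with components (cos φ cos λ, cos φ sin λ, sin φ).
The central angle between the endpoints is δ = arccos(p₁·p₂) ≈ 1.016 rad (58.2°).
Interpolate at f = 1/2 with slerp weights a = sin((1−f)δ)/sin δ ≈ 0.572, b = sin(fδ)/sin δ ≈ 0.572.
p = a·p₁ + b·p₂ ≈ (0.560, 0.370, 0.741); φ = arcsin(p_z) ≈ 47.86°, λ = atan2(p_y, p_x) ≈ 33.46°.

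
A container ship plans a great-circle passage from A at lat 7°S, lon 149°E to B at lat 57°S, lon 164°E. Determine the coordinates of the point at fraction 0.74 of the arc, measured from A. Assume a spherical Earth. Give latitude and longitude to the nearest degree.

≈ lat 44°S, lon 158°E

Write both endpoints as unit vectors p₁, p₂ with components (cos φ cos λ, cos φ sin λ, sin φ).
The central angle between the endpoints is δ = arccos(p₁·p₂) ≈ 0.896 rad (51.4°).
Interpolate at f = 0.74 with slerp weights a = sin((1−f)δ)/sin δ ≈ 0.296, b = sin(fδ)/sin δ ≈ 0.788.
p = a·p₁ + b·p₂ ≈ (-0.664, 0.270, -0.697); φ = arcsin(p_z) ≈ -44.20°, λ = atan2(p_y, p_x) ≈ 157.92°.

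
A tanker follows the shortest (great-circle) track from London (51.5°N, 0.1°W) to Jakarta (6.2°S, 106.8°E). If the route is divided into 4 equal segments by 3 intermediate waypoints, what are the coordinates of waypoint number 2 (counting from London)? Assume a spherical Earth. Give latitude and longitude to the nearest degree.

Convert each endpoint to a unit vector on the sphere (x = cos φ cos λ, y = cos φ sin λ, z = sin φ).
The central angle between the endpoints is δ = arccos(p₁·p₂) ≈ 1.838 rad (105.3°).
Interpolate at f = 2/4 with slerp weights a = sin((1−f)δ)/sin δ ≈ 0.824, b = sin(fδ)/sin δ ≈ 0.824.
p = a·p₁ + b·p₂ ≈ (0.276, 0.784, 0.556); φ = arcsin(p_z) ≈ 33.79°, λ = atan2(p_y, p_x) ≈ 70.58°.

≈ 34°N, 71°E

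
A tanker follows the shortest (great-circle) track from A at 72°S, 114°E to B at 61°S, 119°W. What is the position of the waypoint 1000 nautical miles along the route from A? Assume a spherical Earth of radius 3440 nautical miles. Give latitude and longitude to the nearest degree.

≈ 80°S, 180°E

The haversine formula gives a central angle δ ≈ 0.735 rad (42.1°) between the endpoints. The total great-circle distance is δ·R ≈ 0.735 × 3440 ≈ 2529 nmi, so the target fraction is f = 1000/2529 ≈ 0.395.
Interpolate at f ≈ 0.395 with slerp weights a = sin((1−f)δ)/sin δ ≈ 0.641, b = sin(fδ)/sin δ ≈ 0.427.
p = a·p₁ + b·p₂ ≈ (-0.181, -0.000, -0.983); φ = arcsin(p_z) ≈ -79.57°, λ = atan2(p_y, p_x) ≈ -179.94°.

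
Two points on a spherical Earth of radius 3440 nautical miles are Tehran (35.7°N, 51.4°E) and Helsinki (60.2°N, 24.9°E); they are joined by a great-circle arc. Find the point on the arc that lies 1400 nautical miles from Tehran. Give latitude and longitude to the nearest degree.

Write both endpoints as unit vectors p₁, p₂ with components (cos φ cos λ, cos φ sin λ, sin φ).
The central angle between the endpoints is δ = arccos(p₁·p₂) ≈ 0.521 rad (29.8°). The total great-circle distance is δ·R ≈ 0.521 × 3440 ≈ 1791 nmi, so the target fraction is f = 1400/1791 ≈ 0.782.
Interpolate at f ≈ 0.782 with slerp weights a = sin((1−f)δ)/sin δ ≈ 0.228, b = sin(fδ)/sin δ ≈ 0.796.
p = a·p₁ + b·p₂ ≈ (0.474, 0.311, 0.824); φ = arcsin(p_z) ≈ 55.45°, λ = atan2(p_y, p_x) ≈ 33.27°.

≈ (55°N, 33°E)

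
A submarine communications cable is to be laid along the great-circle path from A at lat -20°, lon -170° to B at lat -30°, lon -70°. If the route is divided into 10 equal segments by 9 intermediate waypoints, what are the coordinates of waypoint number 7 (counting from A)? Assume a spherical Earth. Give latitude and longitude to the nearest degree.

The haversine formula gives a central angle δ ≈ 1.541 rad (88.3°) between the endpoints.
Interpolate at f = 7/10 with slerp weights a = sin((1−f)δ)/sin δ ≈ 0.446, b = sin(fδ)/sin δ ≈ 0.882.
p = a·p₁ + b·p₂ ≈ (-0.152, -0.790, -0.594); φ = arcsin(p_z) ≈ -36.41°, λ = atan2(p_y, p_x) ≈ -100.87°.

≈ lat -36°, lon -101°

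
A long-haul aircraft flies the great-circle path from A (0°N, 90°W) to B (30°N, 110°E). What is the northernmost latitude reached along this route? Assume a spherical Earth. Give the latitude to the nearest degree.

≈ 59°N

The great circle lies in the plane with unit normal n̂ = (p₁ × p₂)/|p₁ × p₂|.
Here n̂_z ≈ -0.510; the vertex latitude is φ_max = arccos|n̂_z| ≈ 59.4°.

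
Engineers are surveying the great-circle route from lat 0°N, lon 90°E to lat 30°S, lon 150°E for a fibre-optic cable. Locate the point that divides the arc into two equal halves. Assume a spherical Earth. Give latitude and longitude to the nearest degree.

From cos δ = sin φ₁ sin φ₂ + cos φ₁ cos φ₂ cos Δλ, the central angle is δ ≈ 1.123 rad (64.3°).
Interpolate at f = 1/2 with slerp weights a = sin((1−f)δ)/sin δ ≈ 0.591, b = sin(fδ)/sin δ ≈ 0.591.
p = a·p₁ + b·p₂ ≈ (-0.443, 0.846, -0.295); φ = arcsin(p_z) ≈ -17.18°, λ = atan2(p_y, p_x) ≈ 117.63°.

≈ lat 17°S, lon 118°E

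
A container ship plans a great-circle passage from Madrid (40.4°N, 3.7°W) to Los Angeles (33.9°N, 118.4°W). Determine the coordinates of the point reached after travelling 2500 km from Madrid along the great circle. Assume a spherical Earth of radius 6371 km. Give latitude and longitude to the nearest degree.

≈ 52°N, 32°W

From cos δ = sin φ₁ sin φ₂ + cos φ₁ cos φ₂ cos Δλ, the central angle is δ ≈ 1.473 rad (84.4°). The total great-circle distance is δ·R ≈ 1.473 × 6371 ≈ 9386 km, so the target fraction is f = 2500/9386 ≈ 0.266.
Interpolate at f ≈ 0.266 with slerp weights a = sin((1−f)δ)/sin δ ≈ 0.887, b = sin(fδ)/sin δ ≈ 0.384.
p = a·p₁ + b·p₂ ≈ (0.522, -0.324, 0.789); φ = arcsin(p_z) ≈ 52.08°, λ = atan2(p_y, p_x) ≈ -31.83°.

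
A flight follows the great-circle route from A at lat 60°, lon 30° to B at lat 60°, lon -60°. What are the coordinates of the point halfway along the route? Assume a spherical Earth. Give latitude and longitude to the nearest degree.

≈ lat 68°, lon -15°

From cos δ = sin φ₁ sin φ₂ + cos φ₁ cos φ₂ cos Δλ, the central angle is δ ≈ 0.723 rad (41.4°).
Interpolate at f = 1/2 with slerp weights a = sin((1−f)δ)/sin δ ≈ 0.535, b = sin(fδ)/sin δ ≈ 0.535.
p = a·p₁ + b·p₂ ≈ (0.365, -0.098, 0.926); φ = arcsin(p_z) ≈ 67.79°, λ = atan2(p_y, p_x) ≈ -15.00°.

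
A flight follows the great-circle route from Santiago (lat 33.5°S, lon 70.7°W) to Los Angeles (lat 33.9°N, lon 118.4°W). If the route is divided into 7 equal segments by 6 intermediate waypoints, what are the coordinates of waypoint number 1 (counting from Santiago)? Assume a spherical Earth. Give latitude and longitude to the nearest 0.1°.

≈ lat 24.2°S, lon 78.5°W

Write both endpoints as unit vectors p₁, p₂ with components (cos φ cos λ, cos φ sin λ, sin φ).
The central angle between the endpoints is δ = arccos(p₁·p₂) ≈ 1.412 rad (80.9°).
Interpolate at f = 1/7 with slerp weights a = sin((1−f)δ)/sin δ ≈ 0.948, b = sin(fδ)/sin δ ≈ 0.203.
p = a·p₁ + b·p₂ ≈ (0.181, -0.894, -0.410); φ = arcsin(p_z) ≈ -24.20°, λ = atan2(p_y, p_x) ≈ -78.55°.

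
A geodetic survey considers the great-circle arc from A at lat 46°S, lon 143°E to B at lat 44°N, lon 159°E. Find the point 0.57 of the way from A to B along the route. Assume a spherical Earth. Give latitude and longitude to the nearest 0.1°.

The haversine formula gives a central angle δ ≈ 1.590 rad (91.1°) between the endpoints.
Interpolate at f = 0.57 with slerp weights a = sin((1−f)δ)/sin δ ≈ 0.632, b = sin(fδ)/sin δ ≈ 0.787.
p = a·p₁ + b·p₂ ≈ (-0.879, 0.467, 0.092); φ = arcsin(p_z) ≈ 5.31°, λ = atan2(p_y, p_x) ≈ 152.02°.

≈ lat 5.3°N, lon 152.0°E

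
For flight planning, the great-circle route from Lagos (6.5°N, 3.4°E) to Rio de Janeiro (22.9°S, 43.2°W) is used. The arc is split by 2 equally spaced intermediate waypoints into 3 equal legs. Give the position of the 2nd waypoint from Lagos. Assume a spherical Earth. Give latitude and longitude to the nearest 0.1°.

Write both endpoints as unit vectors p₁, p₂ with components (cos φ cos λ, cos φ sin λ, sin φ).
The central angle between the endpoints is δ = arccos(p₁·p₂) ≈ 0.946 rad (54.2°).
Interpolate at f = 2/3 with slerp weights a = sin((1−f)δ)/sin δ ≈ 0.382, b = sin(fδ)/sin δ ≈ 0.727.
p = a·p₁ + b·p₂ ≈ (0.867, -0.436, -0.240); φ = arcsin(p_z) ≈ -13.86°, λ = atan2(p_y, p_x) ≈ -26.68°.

≈ (13.9°S, 26.7°W)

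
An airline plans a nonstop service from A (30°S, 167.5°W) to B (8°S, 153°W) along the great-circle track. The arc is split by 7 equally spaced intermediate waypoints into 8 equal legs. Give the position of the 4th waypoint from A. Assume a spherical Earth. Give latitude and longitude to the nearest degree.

Convert each endpoint to a unit vector on the sphere (x = cos φ cos λ, y = cos φ sin λ, z = sin φ).
The central angle between the endpoints is δ = arccos(p₁·p₂) ≈ 0.451 rad (25.9°).
Interpolate at f = 4/8 with slerp weights a = sin((1−f)δ)/sin δ ≈ 0.513, b = sin(fδ)/sin δ ≈ 0.513.
p = a·p₁ + b·p₂ ≈ (-0.886, -0.327, -0.328); φ = arcsin(p_z) ≈ -19.14°, λ = atan2(p_y, p_x) ≈ -159.76°.

≈ (19°S, 160°W)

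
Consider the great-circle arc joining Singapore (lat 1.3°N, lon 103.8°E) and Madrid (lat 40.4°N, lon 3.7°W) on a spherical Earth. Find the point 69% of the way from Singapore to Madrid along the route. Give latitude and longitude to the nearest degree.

Convert each endpoint to a unit vector on the sphere (x = cos φ cos λ, y = cos φ sin λ, z = sin φ).
The central angle between the endpoints is δ = arccos(p₁·p₂) ≈ 1.787 rad (102.4°).
Interpolate at f = 0.69 with slerp weights a = sin((1−f)δ)/sin δ ≈ 0.538, b = sin(fδ)/sin δ ≈ 0.966.
p = a·p₁ + b·p₂ ≈ (0.606, 0.475, 0.638); φ = arcsin(p_z) ≈ 39.66°, λ = atan2(p_y, p_x) ≈ 38.13°.

≈ lat 40°N, lon 38°E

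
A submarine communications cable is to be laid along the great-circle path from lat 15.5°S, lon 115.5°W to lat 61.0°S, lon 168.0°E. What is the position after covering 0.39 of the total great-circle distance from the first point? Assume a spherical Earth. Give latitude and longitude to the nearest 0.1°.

≈ lat 38.3°S, lon 132.5°W

The haversine formula gives a central angle δ ≈ 1.221 rad (70.0°) between the endpoints.
Interpolate at f = 0.39 with slerp weights a = sin((1−f)δ)/sin δ ≈ 0.722, b = sin(fδ)/sin δ ≈ 0.488.
p = a·p₁ + b·p₂ ≈ (-0.531, -0.578, -0.620); φ = arcsin(p_z) ≈ -38.28°, λ = atan2(p_y, p_x) ≈ -132.54°.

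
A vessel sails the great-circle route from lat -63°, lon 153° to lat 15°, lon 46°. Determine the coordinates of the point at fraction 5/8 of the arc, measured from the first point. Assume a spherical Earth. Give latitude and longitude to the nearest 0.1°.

≈ lat -22.0°, lon 65.5°

Convert each endpoint to a unit vector on the sphere (x = cos φ cos λ, y = cos φ sin λ, z = sin φ).
The central angle between the endpoints is δ = arccos(p₁·p₂) ≈ 1.938 rad (111.0°).
Interpolate at f = 5/8 with slerp weights a = sin((1−f)δ)/sin δ ≈ 0.712, b = sin(fδ)/sin δ ≈ 1.003.
p = a·p₁ + b·p₂ ≈ (0.385, 0.843, -0.375); φ = arcsin(p_z) ≈ -22.00°, λ = atan2(p_y, p_x) ≈ 65.47°.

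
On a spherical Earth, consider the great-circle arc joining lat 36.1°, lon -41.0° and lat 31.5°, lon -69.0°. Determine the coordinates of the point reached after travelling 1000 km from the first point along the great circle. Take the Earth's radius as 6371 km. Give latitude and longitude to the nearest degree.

≈ lat 35°, lon -52°

Convert each endpoint to a unit vector on the sphere (x = cos φ cos λ, y = cos φ sin λ, z = sin φ).
The central angle between the endpoints is δ = arccos(p₁·p₂) ≈ 0.412 rad (23.6°). The total great-circle distance is δ·R ≈ 0.412 × 6371 ≈ 2628 km, so the target fraction is f = 1000/2628 ≈ 0.381.
Interpolate at f ≈ 0.381 with slerp weights a = sin((1−f)δ)/sin δ ≈ 0.630, b = sin(fδ)/sin δ ≈ 0.390.
p = a·p₁ + b·p₂ ≈ (0.504, -0.645, 0.575); φ = arcsin(p_z) ≈ 35.11°, λ = atan2(p_y, p_x) ≈ -52.00°.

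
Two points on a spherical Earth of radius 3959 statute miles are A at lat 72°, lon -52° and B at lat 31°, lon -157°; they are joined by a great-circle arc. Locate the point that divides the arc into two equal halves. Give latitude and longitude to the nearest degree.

From cos δ = sin φ₁ sin φ₂ + cos φ₁ cos φ₂ cos Δλ, the central angle is δ ≈ 1.136 rad (65.1°).
Interpolate at f = 1/2 with slerp weights a = sin((1−f)δ)/sin δ ≈ 0.593, b = sin(fδ)/sin δ ≈ 0.593.
p = a·p₁ + b·p₂ ≈ (-0.355, -0.343, 0.870); φ = arcsin(p_z) ≈ 60.41°, λ = atan2(p_y, p_x) ≈ -135.99°.

≈ lat 60°, lon -136°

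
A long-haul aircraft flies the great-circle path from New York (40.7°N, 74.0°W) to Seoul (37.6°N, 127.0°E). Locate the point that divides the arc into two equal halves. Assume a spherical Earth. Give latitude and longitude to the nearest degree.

Write both endpoints as unit vectors p₁, p₂ with components (cos φ cos λ, cos φ sin λ, sin φ).
The central angle between the endpoints is δ = arccos(p₁·p₂) ≈ 1.734 rad (99.4°).
Interpolate at f = 1/2 with slerp weights a = sin((1−f)δ)/sin δ ≈ 0.773, b = sin(fδ)/sin δ ≈ 0.773.
p = a·p₁ + b·p₂ ≈ (-0.207, -0.074, 0.976); φ = arcsin(p_z) ≈ 77.30°, λ = atan2(p_y, p_x) ≈ -160.28°.

≈ 77°N, 160°W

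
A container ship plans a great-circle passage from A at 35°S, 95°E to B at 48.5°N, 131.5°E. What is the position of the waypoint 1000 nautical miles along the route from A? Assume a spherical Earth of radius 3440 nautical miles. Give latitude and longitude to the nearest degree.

≈ 19°S, 102°E

Write both endpoints as unit vectors p₁, p₂ with components (cos φ cos λ, cos φ sin λ, sin φ).
The central angle between the endpoints is δ = arccos(p₁·p₂) ≈ 1.564 rad (89.6°). The total great-circle distance is δ·R ≈ 1.564 × 3440 ≈ 5380 nmi, so the target fraction is f = 1000/5380 ≈ 0.186.
Interpolate at f ≈ 0.186 with slerp weights a = sin((1−f)δ)/sin δ ≈ 0.956, b = sin(fδ)/sin δ ≈ 0.287.
p = a·p₁ + b·p₂ ≈ (-0.194, 0.922, -0.334); φ = arcsin(p_z) ≈ -19.50°, λ = atan2(p_y, p_x) ≈ 101.88°.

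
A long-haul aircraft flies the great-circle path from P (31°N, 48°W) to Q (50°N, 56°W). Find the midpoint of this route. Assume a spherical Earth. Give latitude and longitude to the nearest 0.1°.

Convert each endpoint to a unit vector on the sphere (x = cos φ cos λ, y = cos φ sin λ, z = sin φ).
The central angle between the endpoints is δ = arccos(p₁·p₂) ≈ 0.348 rad (19.9°).
Interpolate at f = 1/2 with slerp weights a = sin((1−f)δ)/sin δ ≈ 0.508, b = sin(fδ)/sin δ ≈ 0.508.
p = a·p₁ + b·p₂ ≈ (0.474, -0.594, 0.650); φ = arcsin(p_z) ≈ 40.57°, λ = atan2(p_y, p_x) ≈ -51.43°.

≈ (40.6°N, 51.4°W)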